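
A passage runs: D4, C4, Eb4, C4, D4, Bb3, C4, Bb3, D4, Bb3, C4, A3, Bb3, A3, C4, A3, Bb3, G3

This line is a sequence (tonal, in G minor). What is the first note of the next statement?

Unit = 6 notes; the statements start on D4, C4, Bb3, moving down a 2nd each time.
One more step down a 2nd gives A3.

A3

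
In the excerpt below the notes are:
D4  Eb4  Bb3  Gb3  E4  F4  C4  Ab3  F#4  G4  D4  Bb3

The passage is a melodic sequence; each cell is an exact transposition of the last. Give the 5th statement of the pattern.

Unit = 4 notes; the statements start on D4, E4, F#4, moving up a 2nd each time.
Continuing the starts: G#4 → A#4.
From A#4 the exact shape gives A#4 B4 F#4 D4.

A#4 B4 F#4 D4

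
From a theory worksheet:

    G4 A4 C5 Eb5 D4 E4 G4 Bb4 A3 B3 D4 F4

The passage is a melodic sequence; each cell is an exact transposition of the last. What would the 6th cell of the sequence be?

Taking 4-note groups, the heads are G4, D4, A3: the pattern moves down a 4th.
Carrying on: E3 → B2 → F#2.
So cell 6 is F#2 G#2 B2 D3.

F#2 G#2 B2 D3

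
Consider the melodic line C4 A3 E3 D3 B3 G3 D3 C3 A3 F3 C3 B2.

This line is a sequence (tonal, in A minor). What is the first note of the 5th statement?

F3

Taking 4-note groups, the heads are C4, B3, A3: the pattern moves down a 2nd.
Extending the heads down a 2nd: G3 → F3.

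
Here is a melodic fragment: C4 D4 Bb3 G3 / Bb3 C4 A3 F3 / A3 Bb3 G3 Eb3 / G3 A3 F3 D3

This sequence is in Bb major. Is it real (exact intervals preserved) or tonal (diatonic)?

Every note is diatonic to Bb major.
Cell 1 has -4 semitones from note 2 to 3, but cell 2 has -3 — the interval quality changes while the contour stays the same, which is the hallmark of a tonal sequence.

tonal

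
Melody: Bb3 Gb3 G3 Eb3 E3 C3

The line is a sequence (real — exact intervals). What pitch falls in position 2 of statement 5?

F#2

With 2-note cells, note 2 of each statement runs Gb3, Eb3, C3.
Carrying that down a 3rd forward: A2 → F#2.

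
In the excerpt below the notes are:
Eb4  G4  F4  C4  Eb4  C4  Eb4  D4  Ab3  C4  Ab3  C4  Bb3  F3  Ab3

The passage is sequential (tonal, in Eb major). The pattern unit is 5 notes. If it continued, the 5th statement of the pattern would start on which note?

D3

The 5-note cells begin on Eb4, C4, Ab3 — each down a 3rd from the last.
Continuing: F3 → D3. Statement 5 starts on D3.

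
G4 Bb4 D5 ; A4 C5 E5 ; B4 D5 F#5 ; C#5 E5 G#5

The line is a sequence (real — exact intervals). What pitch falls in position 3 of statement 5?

A#5

Grouping in 3s, the 3rd note of each cell is D5, E5, F#5, G#5.
One more up a 2nd gives A#5.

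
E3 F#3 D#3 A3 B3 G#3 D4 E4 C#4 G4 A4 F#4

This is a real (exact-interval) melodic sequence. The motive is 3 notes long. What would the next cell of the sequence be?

Unit = 3 notes; the statements start on E3, A3, D4, G4, moving up a 4th each time.
Statement 5 starts on C5 and keeps the same exact contour: C5 D5 B4.

C5 D5 B4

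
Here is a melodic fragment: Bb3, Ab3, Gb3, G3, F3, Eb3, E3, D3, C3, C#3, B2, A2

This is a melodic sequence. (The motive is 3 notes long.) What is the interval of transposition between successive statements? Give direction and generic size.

Unit = 3 notes; the statements start on Bb3, G3, E3, C#3, moving down a 3rd each time.
Bb3 to G3 is down a 3rd.

down a 3rd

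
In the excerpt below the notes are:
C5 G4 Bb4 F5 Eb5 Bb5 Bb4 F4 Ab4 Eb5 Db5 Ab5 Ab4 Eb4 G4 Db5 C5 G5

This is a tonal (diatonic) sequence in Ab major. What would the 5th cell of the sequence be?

F4 C4 Eb4 Bb4 Ab4 Eb5

With a 6-note motive the entries are C5, Bb4, Ab4, each down a 2nd from the previous.
Extending down a 2nd: G4 → F4.
Statement 5 starts on F4 and keeps the same diatonic contour: F4 C4 Eb4 Bb4 Ab4 Eb5.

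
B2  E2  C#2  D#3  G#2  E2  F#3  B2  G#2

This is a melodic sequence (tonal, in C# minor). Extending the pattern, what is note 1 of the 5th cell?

C#4

Grouping in 3s, the 1st note of each cell is B2, D#3, F#3.
Extending up a 3rd: A3 → C#4.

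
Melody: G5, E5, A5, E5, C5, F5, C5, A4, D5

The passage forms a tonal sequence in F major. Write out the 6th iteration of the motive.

D4 Bb3 E4

Taking 3-note groups, the heads are G5, E5, C5: the pattern moves down a 3rd.
Carrying on: A4 → F4 → D4.
From D4 the diatonic shape gives D4 Bb3 E4.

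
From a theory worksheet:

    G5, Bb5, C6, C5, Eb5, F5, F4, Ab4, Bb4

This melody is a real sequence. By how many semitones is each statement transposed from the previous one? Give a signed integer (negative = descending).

The 3-note cells begin on G5, C5, F4 — each down a 5th from the last.
G5→C5 is 72 − 79 = -7 semitones.

-7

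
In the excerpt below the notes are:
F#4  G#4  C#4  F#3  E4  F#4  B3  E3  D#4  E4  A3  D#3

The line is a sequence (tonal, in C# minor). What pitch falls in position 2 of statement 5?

The unit is 4 notes. Position-2 pitches of the 3 shown cells: G#4, F#4, E4.
Each moves down a 2nd. Continuing: D#4 → C#4.

C#4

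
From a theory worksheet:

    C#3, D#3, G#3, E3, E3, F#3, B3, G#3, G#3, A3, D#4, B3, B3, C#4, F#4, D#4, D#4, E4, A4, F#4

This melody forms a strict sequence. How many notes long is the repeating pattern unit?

4

There are 20 notes; a 4-note unit gives 5 cells:
C#3 D#3 G#3 E3 | E3 F#3 B3 G#3 | G#3 A3 D#4 B3 | B3 C#4 F#4 D#4 | D#4 E4 A4 F#4
Every group is a transposition up a 3rd of the one before; no shorter unit works.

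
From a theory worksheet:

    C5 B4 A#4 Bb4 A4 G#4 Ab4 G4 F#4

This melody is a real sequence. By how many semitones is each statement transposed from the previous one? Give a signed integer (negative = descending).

The 3-note cells begin on C5, Bb4, Ab4 — each down a 2nd from the last.
C5→Bb4 is 70 − 72 = -2 semitones.

-2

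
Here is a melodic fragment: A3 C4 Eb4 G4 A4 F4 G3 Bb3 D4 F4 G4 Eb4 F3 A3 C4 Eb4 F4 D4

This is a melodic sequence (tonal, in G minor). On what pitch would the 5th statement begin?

Unit = 6 notes; the statements start on A3, G3, F3, moving down a 2nd each time.
Continuing: Eb3 → D3. Statement 5 starts on D3.

D3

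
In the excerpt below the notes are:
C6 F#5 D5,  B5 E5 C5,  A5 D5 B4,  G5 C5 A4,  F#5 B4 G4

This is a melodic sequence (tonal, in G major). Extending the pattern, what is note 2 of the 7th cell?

The unit is 3 notes. Position-2 pitches of the 5 shown cells: F#5, E5, D5, C5, B4.
Extending down a 2nd: A4 → G4.

G4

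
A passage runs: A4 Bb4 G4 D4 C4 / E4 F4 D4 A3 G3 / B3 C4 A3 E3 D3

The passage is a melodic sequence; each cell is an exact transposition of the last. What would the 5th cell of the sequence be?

Unit = 5 notes; the statements start on A4, E4, B3, moving down a 4th each time.
Carrying on: F#3 → C#3.
From C#3 the exact shape gives C#3 D3 B2 F#2 E2.

C#3 D3 B2 F#2 E2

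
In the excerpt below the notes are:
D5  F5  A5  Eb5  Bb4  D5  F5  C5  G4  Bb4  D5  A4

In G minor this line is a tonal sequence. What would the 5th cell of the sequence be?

C4 Eb4 G4 D4

With a 4-note motive the entries are D5, Bb4, G4, each down a 3rd from the previous.
Continuing the starts: Eb4 → C4.
From C4 the diatonic shape gives C4 Eb4 G4 D4.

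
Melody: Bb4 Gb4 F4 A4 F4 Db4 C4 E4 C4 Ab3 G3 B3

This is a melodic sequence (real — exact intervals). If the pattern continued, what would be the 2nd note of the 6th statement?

Grouping in 4s, the 2nd note of each cell is Gb4, Db4, Ab3.
Carrying that down a 4th forward: Eb3 → Bb2 → F2.

F2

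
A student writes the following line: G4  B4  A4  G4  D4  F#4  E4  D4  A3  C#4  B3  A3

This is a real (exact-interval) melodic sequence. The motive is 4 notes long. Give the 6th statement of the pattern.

Taking 4-note groups, the heads are G4, D4, A3: the pattern moves down a 4th.
Continuing the starts: E3 → B2 → F#2.
Statement 6 starts on F#2 and keeps the same exact contour: F#2 A#2 G#2 F#2.

F#2 A#2 G#2 F#2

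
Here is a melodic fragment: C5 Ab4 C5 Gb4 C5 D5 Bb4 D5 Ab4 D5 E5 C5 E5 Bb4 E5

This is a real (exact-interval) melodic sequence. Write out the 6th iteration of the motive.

With a 5-note motive the entries are C5, D5, E5, each up a 2nd from the previous.
Continuing the starts: F#5 → G#5 → A#5.
So cell 6 is A#5 F#5 A#5 E5 A#5.

A#5 F#5 A#5 E5 A#5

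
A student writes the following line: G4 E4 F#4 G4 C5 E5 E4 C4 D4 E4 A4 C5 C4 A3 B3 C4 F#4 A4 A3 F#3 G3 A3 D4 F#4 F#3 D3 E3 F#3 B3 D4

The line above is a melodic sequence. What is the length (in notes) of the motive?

30 notes total. Splitting into 5 groups of 6:
G4 E4 F#4 G4 C5 E5 | E4 C4 D4 E4 A4 C5 | C4 A3 B3 C4 F#4 A4 | A3 F#3 G3 A3 D4 F#4 | F#3 D3 E3 F#3 B3 D4
Each cell is the previous one down a 3rd — so the unit is 6 notes.

6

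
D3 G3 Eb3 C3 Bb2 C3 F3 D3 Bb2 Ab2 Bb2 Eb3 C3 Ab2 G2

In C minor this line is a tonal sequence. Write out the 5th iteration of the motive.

The 5-note cells begin on D3, C3, Bb2 — each down a 2nd from the last.
Continuing the starts: Ab2 → G2.
Statement 5 starts on G2 and keeps the same diatonic contour: G2 C3 Ab2 F2 Eb2.

G2 C3 Ab2 F2 Eb2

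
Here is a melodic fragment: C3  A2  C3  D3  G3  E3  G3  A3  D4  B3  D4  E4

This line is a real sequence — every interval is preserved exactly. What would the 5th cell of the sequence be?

E5 C#5 E5 F#5

Unit = 4 notes; the statements start on C3, G3, D4, moving up a 5th each time.
Extending up a 5th: A4 → E5.
From E5 the exact shape gives E5 C#5 E5 F#5.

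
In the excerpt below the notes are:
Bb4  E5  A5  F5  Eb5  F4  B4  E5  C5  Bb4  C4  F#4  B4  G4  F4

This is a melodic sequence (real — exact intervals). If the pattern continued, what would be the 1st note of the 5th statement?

D3

The unit is 5 notes. Position-1 pitches of the 3 shown cells: Bb4, F4, C4.
Carrying that down a 4th forward: G3 → D3.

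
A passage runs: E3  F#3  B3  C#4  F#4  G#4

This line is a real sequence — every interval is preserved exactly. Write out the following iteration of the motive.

C#5 D#5

The 2-note cells begin on E3, B3, F#4 — each up a 5th from the last.
From C#5 the exact shape gives C#5 D#5.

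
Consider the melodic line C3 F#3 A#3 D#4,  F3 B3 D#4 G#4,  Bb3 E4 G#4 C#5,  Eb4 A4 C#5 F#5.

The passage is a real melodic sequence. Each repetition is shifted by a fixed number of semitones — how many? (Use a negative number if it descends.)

The 4-note cells begin on C3, F3, Bb3, Eb4 — each up a 4th from the last.
Counting half-steps from C3 to F3: 5.

5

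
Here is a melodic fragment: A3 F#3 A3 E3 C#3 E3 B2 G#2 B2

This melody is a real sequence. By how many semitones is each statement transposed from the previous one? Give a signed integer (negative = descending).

-5

Unit = 3 notes; the statements start on A3, E3, B2, moving down a 4th each time.
A3→E3 is 52 − 57 = -5 semitones.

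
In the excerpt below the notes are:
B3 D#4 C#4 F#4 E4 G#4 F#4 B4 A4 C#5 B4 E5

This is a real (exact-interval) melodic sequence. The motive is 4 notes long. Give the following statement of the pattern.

Taking 4-note groups, the heads are B3, E4, A4: the pattern moves up a 4th.
So cell 4 is D5 F#5 E5 A5.

D5 F#5 E5 A5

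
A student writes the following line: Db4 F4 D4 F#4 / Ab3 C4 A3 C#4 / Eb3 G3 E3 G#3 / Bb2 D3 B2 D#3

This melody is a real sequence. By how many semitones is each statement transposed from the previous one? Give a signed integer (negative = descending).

With a 4-note motive the entries are Db4, Ab3, Eb3, Bb2, each down a 4th from the previous.
Db4 to Ab3 spans -5 semitones.

-5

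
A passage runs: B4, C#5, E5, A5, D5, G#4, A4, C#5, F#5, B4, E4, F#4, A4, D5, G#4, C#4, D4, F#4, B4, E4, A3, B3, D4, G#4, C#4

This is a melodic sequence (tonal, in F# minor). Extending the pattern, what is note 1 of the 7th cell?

With 5-note cells, note 1 of each statement runs B4, G#4, E4, C#4, A3.
Extending down a 3rd: F#3 → D3.

D3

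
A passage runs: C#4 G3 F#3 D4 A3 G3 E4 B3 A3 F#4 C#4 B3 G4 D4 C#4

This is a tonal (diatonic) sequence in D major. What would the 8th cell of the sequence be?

C#5 G4 F#4

The 3-note cells begin on C#4, D4, E4, F#4, G4 — each up a 2nd from the last.
Continuing the starts: A4 → B4 → C#5.
From C#5 the diatonic shape gives C#5 G4 F#4.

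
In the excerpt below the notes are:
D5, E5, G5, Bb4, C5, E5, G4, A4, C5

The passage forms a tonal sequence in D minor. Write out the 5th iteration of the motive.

With a 3-note motive the entries are D5, Bb4, G4, each down a 3rd from the previous.
Continuing the starts: E4 → C4.
Statement 5 starts on C4 and keeps the same diatonic contour: C4 D4 F4.

C4 D4 F4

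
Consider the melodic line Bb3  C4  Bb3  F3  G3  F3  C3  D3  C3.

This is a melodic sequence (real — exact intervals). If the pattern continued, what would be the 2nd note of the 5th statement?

E2

With 3-note cells, note 2 of each statement runs C4, G3, D3.
Extending down a 4th: A2 → E2.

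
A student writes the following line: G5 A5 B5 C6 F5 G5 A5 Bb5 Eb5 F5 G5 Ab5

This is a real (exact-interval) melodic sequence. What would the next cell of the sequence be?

Db5 Eb5 F5 Gb5

Unit = 4 notes; the statements start on G5, F5, Eb5, moving down a 2nd each time.
So cell 4 is Db5 Eb5 F5 Gb5.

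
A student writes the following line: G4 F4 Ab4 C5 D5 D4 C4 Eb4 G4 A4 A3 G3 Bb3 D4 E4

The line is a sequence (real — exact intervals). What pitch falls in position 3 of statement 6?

Grouping in 5s, the 3rd note of each cell is Ab4, Eb4, Bb3.
Each moves down a 4th. Continuing: F3 → C3 → G2.

G2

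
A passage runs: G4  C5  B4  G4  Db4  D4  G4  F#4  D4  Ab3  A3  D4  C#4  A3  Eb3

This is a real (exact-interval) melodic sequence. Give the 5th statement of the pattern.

Unit = 5 notes; the statements start on G4, D4, A3, moving down a 4th each time.
Extending down a 4th: E3 → B2.
Statement 5 starts on B2 and keeps the same exact contour: B2 E3 D#3 B2 F2.

B2 E3 D#3 B2 F2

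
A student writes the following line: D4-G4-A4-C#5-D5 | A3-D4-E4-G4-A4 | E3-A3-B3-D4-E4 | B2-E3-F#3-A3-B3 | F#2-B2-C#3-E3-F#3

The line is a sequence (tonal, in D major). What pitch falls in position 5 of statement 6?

C#3

Grouping in 5s, the 5th note of each cell is D5, A4, E4, B3, F#3.
Each moves down a 4th; the next is C#3.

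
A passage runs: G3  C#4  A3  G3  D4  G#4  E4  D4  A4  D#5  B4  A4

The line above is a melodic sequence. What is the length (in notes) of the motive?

4

12 notes total. Splitting into 3 groups of 4:
G3 C#4 A3 G3 | D4 G#4 E4 D4 | A4 D#5 B4 A4
That's a consistent up a 5th shift per cell, and no other grouping gives one.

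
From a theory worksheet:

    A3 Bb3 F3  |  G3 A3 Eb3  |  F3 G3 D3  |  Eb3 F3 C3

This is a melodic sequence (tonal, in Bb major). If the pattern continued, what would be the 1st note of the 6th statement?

The unit is 3 notes. Position-1 pitches of the 4 shown cells: A3, G3, F3, Eb3.
Extending down a 2nd: D3 → C3.

C3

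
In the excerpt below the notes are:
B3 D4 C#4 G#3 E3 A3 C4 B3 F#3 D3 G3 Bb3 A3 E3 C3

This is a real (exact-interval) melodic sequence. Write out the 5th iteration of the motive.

Unit = 5 notes; the statements start on B3, A3, G3, moving down a 2nd each time.
Extending down a 2nd: F3 → Eb3.
So cell 5 is Eb3 Gb3 F3 C3 Ab2.

Eb3 Gb3 F3 C3 Ab2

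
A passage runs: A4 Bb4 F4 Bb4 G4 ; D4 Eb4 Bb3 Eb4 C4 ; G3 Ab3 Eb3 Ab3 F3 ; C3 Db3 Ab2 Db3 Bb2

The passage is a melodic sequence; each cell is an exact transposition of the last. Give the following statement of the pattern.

F2 Gb2 Db2 Gb2 Eb2

The 5-note cells begin on A4, D4, G3, C3 — each down a 5th from the last.
So cell 5 is F2 Gb2 Db2 Gb2 Eb2.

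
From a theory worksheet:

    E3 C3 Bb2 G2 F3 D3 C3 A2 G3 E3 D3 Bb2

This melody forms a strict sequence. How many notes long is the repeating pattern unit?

4

There are 12 notes; a 4-note unit gives 3 cells:
E3 C3 Bb2 G2 | F3 D3 C3 A2 | G3 E3 D3 Bb2
Every group is a transposition up a 2nd of the one before; no shorter unit works.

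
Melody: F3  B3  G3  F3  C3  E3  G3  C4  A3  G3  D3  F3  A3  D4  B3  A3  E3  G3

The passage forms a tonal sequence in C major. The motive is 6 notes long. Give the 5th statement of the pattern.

C4 F4 D4 C4 G3 B3

The 6-note cells begin on F3, G3, A3 — each up a 2nd from the last.
Carrying on: B3 → C4.
From C4 the diatonic shape gives C4 F4 D4 C4 G3 B3.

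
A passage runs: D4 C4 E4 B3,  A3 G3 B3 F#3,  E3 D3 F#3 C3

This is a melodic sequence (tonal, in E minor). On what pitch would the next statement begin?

B2

With a 4-note motive the entries are D4, A3, E3, each down a 4th from the previous.
One more step down a 4th gives B2.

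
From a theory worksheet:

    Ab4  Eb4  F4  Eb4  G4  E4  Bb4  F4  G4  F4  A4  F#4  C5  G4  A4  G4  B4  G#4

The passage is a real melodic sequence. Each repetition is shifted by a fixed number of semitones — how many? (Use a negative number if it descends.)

2

The 6-note cells begin on Ab4, Bb4, C5 — each up a 2nd from the last.
Counting half-steps from Ab4 to Bb4: 2.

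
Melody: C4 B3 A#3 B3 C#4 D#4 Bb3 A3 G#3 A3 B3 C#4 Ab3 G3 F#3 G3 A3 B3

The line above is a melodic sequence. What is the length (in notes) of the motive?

6

Try groups of 6 (3 cells in 18 notes):
C4 B3 A#3 B3 C#4 D#4 | Bb3 A3 G#3 A3 B3 C#4 | Ab3 G3 F#3 G3 A3 B3
Every group is a transposition down a 2nd of the one before; no shorter unit works.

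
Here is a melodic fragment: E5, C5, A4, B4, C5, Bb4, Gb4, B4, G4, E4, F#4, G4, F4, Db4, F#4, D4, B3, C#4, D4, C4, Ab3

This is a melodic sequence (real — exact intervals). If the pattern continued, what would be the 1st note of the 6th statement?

With 7-note cells, note 1 of each statement runs E5, B4, F#4.
Each moves down a 4th. Continuing: C#4 → G#3 → D#3.

D#3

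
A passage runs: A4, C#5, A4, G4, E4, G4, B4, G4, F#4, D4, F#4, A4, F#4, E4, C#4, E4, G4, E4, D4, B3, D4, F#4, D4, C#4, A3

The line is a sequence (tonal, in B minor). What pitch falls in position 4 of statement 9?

F#3

With 5-note cells, note 4 of each statement runs G4, F#4, E4, D4, C#4.
Each moves down a 2nd. Continuing: B3 → A3 → G3 → F#3.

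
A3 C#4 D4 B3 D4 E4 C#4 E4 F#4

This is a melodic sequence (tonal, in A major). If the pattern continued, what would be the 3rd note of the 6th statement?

With 3-note cells, note 3 of each statement runs D4, E4, F#4.
Extending up a 2nd: G#4 → A4 → B4.

B4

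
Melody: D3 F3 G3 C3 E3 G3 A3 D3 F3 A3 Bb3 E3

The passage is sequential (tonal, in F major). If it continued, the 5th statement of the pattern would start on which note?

Taking 4-note groups, the heads are D3, E3, F3: the pattern moves up a 2nd.
Extending the heads up a 2nd: G3 → A3.

A3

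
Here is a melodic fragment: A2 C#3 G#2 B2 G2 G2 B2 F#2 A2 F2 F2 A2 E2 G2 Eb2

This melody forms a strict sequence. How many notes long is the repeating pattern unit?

There are 15 notes; a 5-note unit gives 3 cells:
A2 C#3 G#2 B2 G2 | G2 B2 F#2 A2 F2 | F2 A2 E2 G2 Eb2
Each cell is the previous one down a 2nd — so the unit is 5 notes.

5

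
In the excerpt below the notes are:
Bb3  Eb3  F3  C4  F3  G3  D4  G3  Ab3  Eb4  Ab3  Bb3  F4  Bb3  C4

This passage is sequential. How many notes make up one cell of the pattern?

15 notes total. Splitting into 5 groups of 3:
Bb3 Eb3 F3 | C4 F3 G3 | D4 G3 Ab3 | Eb4 Ab3 Bb3 | F4 Bb3 C4
Every group is a transposition up a 2nd of the one before; no shorter unit works.

3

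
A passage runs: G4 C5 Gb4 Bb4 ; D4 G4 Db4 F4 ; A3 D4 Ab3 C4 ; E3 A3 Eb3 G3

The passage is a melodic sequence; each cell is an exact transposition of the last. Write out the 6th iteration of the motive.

Unit = 4 notes; the statements start on G4, D4, A3, E3, moving down a 4th each time.
Carrying on: B2 → F#2.
Statement 6 starts on F#2 and keeps the same exact contour: F#2 B2 F2 A2.

F#2 B2 F2 A2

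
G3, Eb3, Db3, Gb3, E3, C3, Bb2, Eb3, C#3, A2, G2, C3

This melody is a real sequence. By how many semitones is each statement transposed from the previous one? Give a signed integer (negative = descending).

-3

Taking 4-note groups, the heads are G3, E3, C#3: the pattern moves down a 3rd.
Counting half-steps from G3 to E3: -3.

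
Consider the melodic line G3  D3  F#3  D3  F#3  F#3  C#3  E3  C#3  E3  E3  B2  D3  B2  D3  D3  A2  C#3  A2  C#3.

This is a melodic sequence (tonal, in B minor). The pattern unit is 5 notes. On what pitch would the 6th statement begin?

Unit = 5 notes; the statements start on G3, F#3, E3, D3, moving down a 2nd each time.
Continuing: C#3 → B2. Statement 6 starts on B2.

B2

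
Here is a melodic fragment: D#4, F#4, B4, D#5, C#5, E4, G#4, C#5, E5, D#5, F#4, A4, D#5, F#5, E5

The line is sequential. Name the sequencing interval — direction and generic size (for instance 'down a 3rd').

up a 2nd

With a 5-note motive the entries are D#4, E4, F#4, each up a 2nd from the previous.
D#4 to E4 is up a 2nd.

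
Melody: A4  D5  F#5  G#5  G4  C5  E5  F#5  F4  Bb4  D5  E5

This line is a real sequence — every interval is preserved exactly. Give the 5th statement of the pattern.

Db4 Gb4 Bb4 C5

Unit = 4 notes; the statements start on A4, G4, F4, moving down a 2nd each time.
Carrying on: Eb4 → Db4.
Statement 5 starts on Db4 and keeps the same exact contour: Db4 Gb4 Bb4 C5.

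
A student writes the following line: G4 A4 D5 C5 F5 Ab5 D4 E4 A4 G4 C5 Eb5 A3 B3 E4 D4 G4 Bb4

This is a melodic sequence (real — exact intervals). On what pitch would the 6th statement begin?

F#2

Unit = 6 notes; the statements start on G4, D4, A3, moving down a 4th each time.
Continuing: E3 → B2 → F#2. Statement 6 starts on F#2.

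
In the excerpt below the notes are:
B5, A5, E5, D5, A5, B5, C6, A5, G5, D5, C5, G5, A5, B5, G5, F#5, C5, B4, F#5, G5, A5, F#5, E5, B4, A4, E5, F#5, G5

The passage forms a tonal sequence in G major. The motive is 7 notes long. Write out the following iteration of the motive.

Taking 7-note groups, the heads are B5, A5, G5, F#5: the pattern moves down a 2nd.
From E5 the diatonic shape gives E5 D5 A4 G4 D5 E5 F#5.

E5 D5 A4 G4 D5 E5 F#5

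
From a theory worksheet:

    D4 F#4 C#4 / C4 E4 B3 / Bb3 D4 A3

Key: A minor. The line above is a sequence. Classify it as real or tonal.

real

Each cell has the same semitone pattern (4, -5) — intervals are preserved exactly.
And F#4 lies outside A minor, so the sequence is real rather than tonal.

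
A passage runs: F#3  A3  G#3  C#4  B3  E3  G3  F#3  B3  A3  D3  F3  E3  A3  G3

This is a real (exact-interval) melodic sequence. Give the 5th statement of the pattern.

The 5-note cells begin on F#3, E3, D3 — each down a 2nd from the last.
Carrying on: C3 → Bb2.
From Bb2 the exact shape gives Bb2 Db3 C3 F3 Eb3.

Bb2 Db3 C3 F3 Eb3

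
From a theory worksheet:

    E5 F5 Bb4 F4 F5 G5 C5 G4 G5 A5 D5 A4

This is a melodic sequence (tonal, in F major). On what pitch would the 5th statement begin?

Taking 4-note groups, the heads are E5, F5, G5: the pattern moves up a 2nd.
Extending the heads up a 2nd: A5 → Bb5.

Bb5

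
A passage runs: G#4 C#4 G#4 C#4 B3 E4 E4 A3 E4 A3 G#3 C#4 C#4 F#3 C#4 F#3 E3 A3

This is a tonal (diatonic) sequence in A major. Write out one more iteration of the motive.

A3 D3 A3 D3 C#3 F#3

Unit = 6 notes; the statements start on G#4, E4, C#4, moving down a 3rd each time.
So cell 4 is A3 D3 A3 D3 C#3 F#3.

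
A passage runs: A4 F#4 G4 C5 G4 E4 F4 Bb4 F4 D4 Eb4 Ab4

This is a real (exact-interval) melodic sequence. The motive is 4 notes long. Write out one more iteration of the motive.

Eb4 C4 Db4 Gb4

With a 4-note motive the entries are A4, G4, F4, each down a 2nd from the previous.
From Eb4 the exact shape gives Eb4 C4 Db4 Gb4.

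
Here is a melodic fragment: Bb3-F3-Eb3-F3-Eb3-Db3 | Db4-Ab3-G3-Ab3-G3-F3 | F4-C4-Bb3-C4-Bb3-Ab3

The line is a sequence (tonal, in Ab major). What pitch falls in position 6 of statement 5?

Eb4

The unit is 6 notes. Position-6 pitches of the 3 shown cells: Db3, F3, Ab3.
Extending up a 3rd: C4 → Eb4.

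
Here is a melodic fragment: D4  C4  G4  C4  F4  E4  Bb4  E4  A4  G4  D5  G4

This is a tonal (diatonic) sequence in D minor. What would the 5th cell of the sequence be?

The 4-note cells begin on D4, F4, A4 — each up a 3rd from the last.
Carrying on: C5 → E5.
So cell 5 is E5 D5 A5 D5.

E5 D5 A5 D5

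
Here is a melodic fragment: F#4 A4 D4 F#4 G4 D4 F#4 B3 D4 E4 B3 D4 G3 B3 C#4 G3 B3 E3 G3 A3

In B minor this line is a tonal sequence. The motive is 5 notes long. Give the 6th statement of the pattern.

The 5-note cells begin on F#4, D4, B3, G3 — each down a 3rd from the last.
Continuing the starts: E3 → C#3.
So cell 6 is C#3 E3 A2 C#3 D3.

C#3 E3 A2 C#3 D3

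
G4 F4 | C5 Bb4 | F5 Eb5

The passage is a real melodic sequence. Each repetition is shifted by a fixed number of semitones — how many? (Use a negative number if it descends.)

The 2-note cells begin on G4, C5, F5 — each up a 4th from the last.
G4→C5 is 72 − 67 = 5 semitones.

5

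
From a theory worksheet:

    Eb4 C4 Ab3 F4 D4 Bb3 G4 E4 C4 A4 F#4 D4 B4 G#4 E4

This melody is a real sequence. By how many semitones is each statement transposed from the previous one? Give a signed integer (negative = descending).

2

Taking 3-note groups, the heads are Eb4, F4, G4, A4, B4: the pattern moves up a 2nd.
Eb4→F4 is 65 − 63 = 2 semitones.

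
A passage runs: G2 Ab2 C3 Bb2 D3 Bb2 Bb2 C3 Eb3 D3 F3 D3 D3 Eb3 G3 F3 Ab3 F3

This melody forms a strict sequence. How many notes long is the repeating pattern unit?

There are 18 notes; a 6-note unit gives 3 cells:
G2 Ab2 C3 Bb2 D3 Bb2 | Bb2 C3 Eb3 D3 F3 D3 | D3 Eb3 G3 F3 Ab3 F3
That's a consistent up a 3rd shift per cell, and no other grouping gives one.

6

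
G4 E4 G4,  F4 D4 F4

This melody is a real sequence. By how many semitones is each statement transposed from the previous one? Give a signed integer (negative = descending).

With a 3-note motive the entries are G4, F4, each down a 2nd from the previous.
G4 to F4 spans -2 semitones.

-2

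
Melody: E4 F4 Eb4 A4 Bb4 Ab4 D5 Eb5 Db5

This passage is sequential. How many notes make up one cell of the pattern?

3

Try groups of 3 (3 cells in 9 notes):
E4 F4 Eb4 | A4 Bb4 Ab4 | D5 Eb5 Db5
Each cell is the previous one up a 4th — so the unit is 3 notes.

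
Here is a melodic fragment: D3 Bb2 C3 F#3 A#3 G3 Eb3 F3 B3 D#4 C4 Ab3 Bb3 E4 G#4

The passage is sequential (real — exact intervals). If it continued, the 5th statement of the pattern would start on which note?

Bb4

Unit = 5 notes; the statements start on D3, G3, C4, moving up a 4th each time.
Extending the heads up a 4th: F4 → Bb4.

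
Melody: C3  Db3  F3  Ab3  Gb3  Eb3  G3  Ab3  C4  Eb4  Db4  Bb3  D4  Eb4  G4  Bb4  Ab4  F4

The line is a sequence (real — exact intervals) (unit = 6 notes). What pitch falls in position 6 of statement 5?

Grouping in 6s, the 6th note of each cell is Eb3, Bb3, F4.
Carrying that up a 5th forward: C5 → G5.

G5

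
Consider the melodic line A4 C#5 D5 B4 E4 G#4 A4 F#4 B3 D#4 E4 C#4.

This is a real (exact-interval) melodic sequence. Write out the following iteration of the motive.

The 4-note cells begin on A4, E4, B3 — each down a 4th from the last.
So cell 4 is F#3 A#3 B3 G#3.

F#3 A#3 B3 G#3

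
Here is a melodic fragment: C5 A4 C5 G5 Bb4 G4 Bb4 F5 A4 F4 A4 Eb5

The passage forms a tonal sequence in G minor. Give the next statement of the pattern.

Unit = 4 notes; the statements start on C5, Bb4, A4, moving down a 2nd each time.
Statement 4 starts on G4 and keeps the same diatonic contour: G4 Eb4 G4 D5.

G4 Eb4 G4 D5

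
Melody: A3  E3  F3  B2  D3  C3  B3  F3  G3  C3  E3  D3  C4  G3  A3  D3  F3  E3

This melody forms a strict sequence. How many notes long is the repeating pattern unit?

6

Try groups of 6 (3 cells in 18 notes):
A3 E3 F3 B2 D3 C3 | B3 F3 G3 C3 E3 D3 | C4 G3 A3 D3 F3 E3
That's a consistent up a 2nd shift per cell, and no other grouping gives one.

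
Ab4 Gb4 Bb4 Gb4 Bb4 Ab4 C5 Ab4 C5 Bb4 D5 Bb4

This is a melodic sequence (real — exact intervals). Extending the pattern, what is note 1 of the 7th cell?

With 4-note cells, note 1 of each statement runs Ab4, Bb4, C5.
Each moves up a 2nd. Continuing: D5 → E5 → F#5 → G#5.

G#5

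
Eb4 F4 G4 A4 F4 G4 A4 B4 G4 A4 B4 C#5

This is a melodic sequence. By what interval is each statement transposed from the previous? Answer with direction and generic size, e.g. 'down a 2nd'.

up a 2nd

Unit = 4 notes; the statements start on Eb4, F4, G4, moving up a 2nd each time.
From Eb4 to F4: up a 2nd.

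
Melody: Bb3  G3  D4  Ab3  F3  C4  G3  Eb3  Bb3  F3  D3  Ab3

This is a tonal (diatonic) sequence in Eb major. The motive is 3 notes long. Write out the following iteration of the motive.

Eb3 C3 G3

With a 3-note motive the entries are Bb3, Ab3, G3, F3, each down a 2nd from the previous.
So cell 5 is Eb3 C3 G3.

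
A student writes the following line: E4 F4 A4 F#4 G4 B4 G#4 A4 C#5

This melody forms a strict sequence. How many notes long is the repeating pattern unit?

There are 9 notes; a 3-note unit gives 3 cells:
E4 F4 A4 | F#4 G4 B4 | G#4 A4 C#5
That's a consistent up a 2nd shift per cell, and no other grouping gives one.

3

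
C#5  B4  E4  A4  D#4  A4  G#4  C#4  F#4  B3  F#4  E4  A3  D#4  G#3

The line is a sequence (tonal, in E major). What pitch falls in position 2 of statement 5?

With 5-note cells, note 2 of each statement runs B4, G#4, E4.
Carrying that down a 3rd forward: C#4 → A3.

A3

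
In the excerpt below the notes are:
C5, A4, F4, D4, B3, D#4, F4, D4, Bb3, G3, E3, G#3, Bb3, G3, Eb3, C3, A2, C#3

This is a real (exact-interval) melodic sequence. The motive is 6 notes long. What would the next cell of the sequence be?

Eb3 C3 Ab2 F2 D2 F#2

Unit = 6 notes; the statements start on C5, F4, Bb3, moving down a 5th each time.
So cell 4 is Eb3 C3 Ab2 F2 D2 F#2.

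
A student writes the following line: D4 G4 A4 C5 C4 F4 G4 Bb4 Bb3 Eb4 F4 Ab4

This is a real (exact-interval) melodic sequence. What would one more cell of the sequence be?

Ab3 Db4 Eb4 Gb4

Unit = 4 notes; the statements start on D4, C4, Bb3, moving down a 2nd each time.
From Ab3 the exact shape gives Ab3 Db4 Eb4 Gb4.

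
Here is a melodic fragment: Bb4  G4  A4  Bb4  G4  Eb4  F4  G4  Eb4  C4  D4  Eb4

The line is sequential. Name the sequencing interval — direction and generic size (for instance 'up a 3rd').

The 4-note cells begin on Bb4, G4, Eb4 — each down a 3rd from the last.
From Bb4 to G4: down a 3rd.

down a 3rd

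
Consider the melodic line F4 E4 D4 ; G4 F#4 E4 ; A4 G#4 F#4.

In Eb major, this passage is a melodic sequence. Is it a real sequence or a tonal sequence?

Each cell has the same semitone pattern (-1, -2) — intervals are preserved exactly.
And E4 lies outside Eb major, so the sequence is real rather than tonal.

real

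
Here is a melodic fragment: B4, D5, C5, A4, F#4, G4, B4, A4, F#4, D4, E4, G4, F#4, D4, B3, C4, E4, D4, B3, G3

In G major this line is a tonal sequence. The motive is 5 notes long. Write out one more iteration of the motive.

With a 5-note motive the entries are B4, G4, E4, C4, each down a 3rd from the previous.
Statement 5 starts on A3 and keeps the same diatonic contour: A3 C4 B3 G3 E3.

A3 C4 B3 G3 E3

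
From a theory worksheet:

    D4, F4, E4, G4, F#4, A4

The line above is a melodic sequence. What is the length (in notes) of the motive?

6 notes total. Splitting into 3 groups of 2:
D4 F4 | E4 G4 | F#4 A4
Every group is a transposition up a 2nd of the one before; no shorter unit works.

2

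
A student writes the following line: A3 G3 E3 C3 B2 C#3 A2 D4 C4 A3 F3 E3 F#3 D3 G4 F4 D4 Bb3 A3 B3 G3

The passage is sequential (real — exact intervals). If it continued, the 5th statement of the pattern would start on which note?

F5

Unit = 7 notes; the statements start on A3, D4, G4, moving up a 4th each time.
Continuing: C5 → F5. Statement 5 starts on F5.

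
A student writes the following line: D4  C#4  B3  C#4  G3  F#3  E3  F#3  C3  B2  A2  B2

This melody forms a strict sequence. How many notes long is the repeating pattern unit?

12 notes total. Splitting into 3 groups of 4:
D4 C#4 B3 C#4 | G3 F#3 E3 F#3 | C3 B2 A2 B2
Every group is a transposition down a 5th of the one before; no shorter unit works.

4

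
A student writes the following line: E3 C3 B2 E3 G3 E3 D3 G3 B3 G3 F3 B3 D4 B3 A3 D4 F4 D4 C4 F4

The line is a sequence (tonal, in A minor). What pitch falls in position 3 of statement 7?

G4

With 4-note cells, note 3 of each statement runs B2, D3, F3, A3, C4.
Each moves up a 3rd. Continuing: E4 → G4.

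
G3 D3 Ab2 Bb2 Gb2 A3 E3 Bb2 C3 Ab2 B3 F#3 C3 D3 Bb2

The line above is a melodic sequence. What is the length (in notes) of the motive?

There are 15 notes; a 5-note unit gives 3 cells:
G3 D3 Ab2 Bb2 Gb2 | A3 E3 Bb2 C3 Ab2 | B3 F#3 C3 D3 Bb2
That's a consistent up a 2nd shift per cell, and no other grouping gives one.

5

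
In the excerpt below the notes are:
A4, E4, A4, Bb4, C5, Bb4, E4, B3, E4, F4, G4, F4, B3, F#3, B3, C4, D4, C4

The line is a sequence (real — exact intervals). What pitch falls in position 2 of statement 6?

With 6-note cells, note 2 of each statement runs E4, B3, F#3.
Carrying that down a 4th forward: C#3 → G#2 → D#2.

D#2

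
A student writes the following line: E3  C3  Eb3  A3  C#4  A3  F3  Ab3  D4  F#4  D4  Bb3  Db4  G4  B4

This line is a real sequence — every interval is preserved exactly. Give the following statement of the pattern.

G4 Eb4 Gb4 C5 E5

The 5-note cells begin on E3, A3, D4 — each up a 4th from the last.
Statement 4 starts on G4 and keeps the same exact contour: G4 Eb4 Gb4 C5 E5.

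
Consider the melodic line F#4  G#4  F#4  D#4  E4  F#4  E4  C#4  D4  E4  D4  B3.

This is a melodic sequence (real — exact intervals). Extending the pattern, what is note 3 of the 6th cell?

With 4-note cells, note 3 of each statement runs F#4, E4, D4.
Extending down a 2nd: C4 → Bb3 → Ab3.

Ab3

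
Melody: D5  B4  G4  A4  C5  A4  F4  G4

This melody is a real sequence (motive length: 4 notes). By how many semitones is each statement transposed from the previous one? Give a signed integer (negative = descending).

The 4-note cells begin on D5, C5 — each down a 2nd from the last.
Counting half-steps from D5 to C5: -2.

-2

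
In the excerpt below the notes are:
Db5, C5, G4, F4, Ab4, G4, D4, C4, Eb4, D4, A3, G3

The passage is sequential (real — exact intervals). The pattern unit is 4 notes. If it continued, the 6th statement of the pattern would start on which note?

With a 4-note motive the entries are Db5, Ab4, Eb4, each down a 4th from the previous.
Extending the heads down a 4th: Bb3 → F3 → C3.

C3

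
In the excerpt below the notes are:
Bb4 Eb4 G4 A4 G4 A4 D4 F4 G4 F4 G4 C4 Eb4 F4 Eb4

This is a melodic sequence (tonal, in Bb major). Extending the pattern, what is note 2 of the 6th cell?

Grouping in 5s, the 2nd note of each cell is Eb4, D4, C4.
Each moves down a 2nd. Continuing: Bb3 → A3 → G3.

G3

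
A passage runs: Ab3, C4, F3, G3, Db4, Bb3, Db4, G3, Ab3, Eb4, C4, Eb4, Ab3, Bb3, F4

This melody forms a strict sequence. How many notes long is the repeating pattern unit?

Try groups of 5 (3 cells in 15 notes):
Ab3 C4 F3 G3 Db4 | Bb3 Db4 G3 Ab3 Eb4 | C4 Eb4 Ab3 Bb3 F4
Every group is a transposition up a 2nd of the one before; no shorter unit works.

5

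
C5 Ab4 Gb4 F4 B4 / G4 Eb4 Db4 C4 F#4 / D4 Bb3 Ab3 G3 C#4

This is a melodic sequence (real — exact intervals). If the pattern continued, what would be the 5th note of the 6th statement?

A#2

The unit is 5 notes. Position-5 pitches of the 3 shown cells: B4, F#4, C#4.
Each moves down a 4th. Continuing: G#3 → D#3 → A#2.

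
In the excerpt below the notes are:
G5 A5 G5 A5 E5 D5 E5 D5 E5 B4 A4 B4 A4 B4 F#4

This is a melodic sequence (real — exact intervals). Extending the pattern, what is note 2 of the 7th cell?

D#3

The unit is 5 notes. Position-2 pitches of the 3 shown cells: A5, E5, B4.
Carrying that down a 4th forward: F#4 → C#4 → G#3 → D#3.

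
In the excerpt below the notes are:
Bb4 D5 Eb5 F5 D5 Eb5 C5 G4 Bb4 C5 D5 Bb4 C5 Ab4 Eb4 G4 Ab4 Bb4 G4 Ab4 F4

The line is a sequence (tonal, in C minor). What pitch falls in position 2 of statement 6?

With 7-note cells, note 2 of each statement runs D5, Bb4, G4.
Extending down a 3rd: Eb4 → C4 → Ab3.

Ab3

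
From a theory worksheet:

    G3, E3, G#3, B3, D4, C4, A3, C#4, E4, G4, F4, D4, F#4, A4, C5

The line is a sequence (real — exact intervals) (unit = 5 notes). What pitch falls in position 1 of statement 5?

Grouping in 5s, the 1st note of each cell is G3, C4, F4.
Each moves up a 4th. Continuing: Bb4 → Eb5.

Eb5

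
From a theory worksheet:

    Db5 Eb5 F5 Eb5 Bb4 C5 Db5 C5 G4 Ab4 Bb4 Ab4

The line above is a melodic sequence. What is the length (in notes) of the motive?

4

Try groups of 4 (3 cells in 12 notes):
Db5 Eb5 F5 Eb5 | Bb4 C5 Db5 C5 | G4 Ab4 Bb4 Ab4
That's a consistent down a 3rd shift per cell, and no other grouping gives one.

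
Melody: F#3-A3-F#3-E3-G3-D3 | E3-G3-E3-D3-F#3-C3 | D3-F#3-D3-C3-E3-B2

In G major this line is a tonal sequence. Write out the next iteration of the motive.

With a 6-note motive the entries are F#3, E3, D3, each down a 2nd from the previous.
From C3 the diatonic shape gives C3 E3 C3 B2 D3 A2.

C3 E3 C3 B2 D3 A2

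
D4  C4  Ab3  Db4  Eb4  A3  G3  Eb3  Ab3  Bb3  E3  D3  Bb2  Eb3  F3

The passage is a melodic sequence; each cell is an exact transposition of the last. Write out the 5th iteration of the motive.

F#2 E2 C2 F2 G2

The 5-note cells begin on D4, A3, E3 — each down a 4th from the last.
Extending down a 4th: B2 → F#2.
So cell 5 is F#2 E2 C2 F2 G2.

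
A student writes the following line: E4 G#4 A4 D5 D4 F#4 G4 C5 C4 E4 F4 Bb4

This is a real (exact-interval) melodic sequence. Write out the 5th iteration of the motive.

With a 4-note motive the entries are E4, D4, C4, each down a 2nd from the previous.
Carrying on: Bb3 → Ab3.
So cell 5 is Ab3 C4 Db4 Gb4.

Ab3 C4 Db4 Gb4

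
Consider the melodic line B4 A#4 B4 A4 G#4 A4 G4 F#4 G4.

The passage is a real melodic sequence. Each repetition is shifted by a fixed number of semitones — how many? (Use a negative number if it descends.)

-2

Taking 3-note groups, the heads are B4, A4, G4: the pattern moves down a 2nd.
B4→A4 is 69 − 71 = -2 semitones.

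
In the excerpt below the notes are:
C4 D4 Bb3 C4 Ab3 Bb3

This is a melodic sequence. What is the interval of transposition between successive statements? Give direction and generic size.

down a 2nd

The 2-note cells begin on C4, Bb3, Ab3 — each down a 2nd from the last.
C4 to Bb3 is down a 2nd.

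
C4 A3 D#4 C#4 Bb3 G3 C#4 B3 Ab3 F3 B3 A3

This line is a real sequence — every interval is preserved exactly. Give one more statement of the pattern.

Taking 4-note groups, the heads are C4, Bb3, Ab3: the pattern moves down a 2nd.
Statement 4 starts on Gb3 and keeps the same exact contour: Gb3 Eb3 A3 G3.

Gb3 Eb3 A3 G3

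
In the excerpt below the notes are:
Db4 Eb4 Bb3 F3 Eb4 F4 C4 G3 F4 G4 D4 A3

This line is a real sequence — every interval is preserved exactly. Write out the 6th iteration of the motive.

Taking 4-note groups, the heads are Db4, Eb4, F4: the pattern moves up a 2nd.
Carrying on: G4 → A4 → B4.
Statement 6 starts on B4 and keeps the same exact contour: B4 C#5 G#4 D#4.

B4 C#5 G#4 D#4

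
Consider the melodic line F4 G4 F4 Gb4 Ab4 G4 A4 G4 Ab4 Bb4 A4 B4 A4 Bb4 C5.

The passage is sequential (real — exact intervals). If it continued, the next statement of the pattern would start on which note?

With a 5-note motive the entries are F4, G4, A4, each up a 2nd from the previous.
One more step up a 2nd gives B4.

B4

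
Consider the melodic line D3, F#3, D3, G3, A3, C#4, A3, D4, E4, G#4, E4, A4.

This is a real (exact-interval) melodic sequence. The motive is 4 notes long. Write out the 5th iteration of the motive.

With a 4-note motive the entries are D3, A3, E4, each up a 5th from the previous.
Continuing the starts: B4 → F#5.
From F#5 the exact shape gives F#5 A#5 F#5 B5.

F#5 A#5 F#5 B5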